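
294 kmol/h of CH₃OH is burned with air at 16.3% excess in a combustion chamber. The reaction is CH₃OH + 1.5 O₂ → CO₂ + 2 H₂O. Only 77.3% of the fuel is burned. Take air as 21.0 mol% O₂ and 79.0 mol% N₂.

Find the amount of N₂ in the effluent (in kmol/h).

1930 kmol/h

Stoichiometric O₂ = 1.5 × 294 = 441 kmol/h; O₂ fed = 441 × 1.163 = 512.9 kmol/h.
N₂ fed = 512.9 × 79/21 = 1929 kmol/h.
Fuel reacted = 0.773 × 294 → ξ = 227.3 kmol/h.
Outlet (n = n₀ + ν ξ):
  CH₃OH: 294 − 1(227.3) = 66.74
  O₂: 512.9 − 1.5(227.3) = 172
  N₂: 1929 (inert)
  CO₂: 0 + 1(227.3) = 227.3
  H₂O: 0 + 2(227.3) = 454.5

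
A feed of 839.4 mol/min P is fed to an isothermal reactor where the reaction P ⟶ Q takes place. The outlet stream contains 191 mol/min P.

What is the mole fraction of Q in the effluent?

0.772

For P: n = n₀ − 1ξ → 191 = 839.4 − 1ξ, giving ξ = 648.4 mol/min.
Outlet amounts (n = n₀ + ν ξ):
  P: 839.4 − 1(648.4) = 191
  Q: 0 + 1(648.4) = 648.4
Total out = 839.4 mol/min; y_Q = 648.4 / 839.4 = 0.7725.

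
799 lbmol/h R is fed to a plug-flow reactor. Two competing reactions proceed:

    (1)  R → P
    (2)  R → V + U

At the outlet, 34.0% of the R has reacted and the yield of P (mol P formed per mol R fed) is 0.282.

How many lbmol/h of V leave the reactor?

Yield of P: 1ξ₁ / 799 = 0.282 → ξ₁ = 225.3 lbmol/h.
Conversion of R: 1ξ₁ + 1ξ₂ = 0.34 × 799 = 271.7 → ξ₂ = 46.34 lbmol/h.
Outlet amounts (n = n₀ + Σ ν·ξ):
  R: 799 − 1(225.3) − 1(46.34) = 527.3
  P: 0 + 1(225.3) = 225.3
  V: 0 + 1(46.34) = 46.34
  U: 0 + 1(46.34) = 46.34

46.3 lbmol/h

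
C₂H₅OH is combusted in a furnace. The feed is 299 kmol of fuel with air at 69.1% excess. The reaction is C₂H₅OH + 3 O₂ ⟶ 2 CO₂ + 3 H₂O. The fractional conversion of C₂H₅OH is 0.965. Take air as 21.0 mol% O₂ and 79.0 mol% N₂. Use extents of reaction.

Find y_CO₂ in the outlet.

0.0739

Stoichiometric O₂ = 3 × 299 = 897 kmol; O₂ fed = 897 × 1.691 = 1517 kmol.
N₂ fed = 1517 × 79/21 = 5706 kmol.
Fuel reacted = 0.965 × 299 → ξ = 288.5 kmol.
Outlet (n = n₀ + ν ξ):
  C₂H₅OH: 299 − 1(288.5) = 10.47
  O₂: 1517 − 3(288.5) = 651.2
  N₂: 5706 (inert)
  CO₂: 0 + 2(288.5) = 577.1
  H₂O: 0 + 3(288.5) = 865.6
Total out = 7811 kmol; y_CO₂ = 577.1 / 7811 = 0.07388.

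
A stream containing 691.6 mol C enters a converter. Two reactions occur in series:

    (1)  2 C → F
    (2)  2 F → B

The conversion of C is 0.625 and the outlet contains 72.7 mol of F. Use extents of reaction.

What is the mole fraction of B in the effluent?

Conversion of C: C consumed = 2ξ₁ = 0.625 × 691.6 → ξ₁ = 216.1 mol.
F balance: n_F = 0 + 1ξ₁ − 2ξ₂ = 72.7 → ξ₂ = (1·216.1 − 72.7)/2 = 71.71 mol.
Outlet amounts (n = n₀ + Σ ν·ξ):
  C: 691.6 − 2(216.1) = 259.4
  F: 0 + 1(216.1) − 2(71.71) = 72.7
  B: 0 + 1(71.71) = 71.71
Total out = 403.8 mol; y_B = 71.71 / 403.8 = 0.1776.

0.178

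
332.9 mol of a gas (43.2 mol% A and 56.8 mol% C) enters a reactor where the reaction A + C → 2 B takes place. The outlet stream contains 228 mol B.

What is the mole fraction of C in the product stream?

0.226

For B: n = n₀ + 2ξ → 228 = 0 + 2ξ, giving ξ = 114 mol.
Outlet amounts (n = n₀ + ν ξ):
  A: 143.8 − 1(114) = 29.81
  C: 189.1 − 1(114) = 75.09
  B: 0 + 2(114) = 228
Total out = 332.9 mol; y_C = 75.09 / 332.9 = 0.2256.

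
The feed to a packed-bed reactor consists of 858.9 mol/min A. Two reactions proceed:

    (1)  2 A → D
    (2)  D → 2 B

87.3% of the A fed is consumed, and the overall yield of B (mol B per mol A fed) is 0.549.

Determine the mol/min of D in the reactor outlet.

Conversion of A: A consumed = 2ξ₁ = 0.873 × 858.9 → ξ₁ = 374.9 mol/min.
Yield of B: 2ξ₂ / 858.9 = 0.549 → ξ₂ = 235.8 mol/min.
Outlet amounts (n = n₀ + Σ ν·ξ):
  A: 858.9 − 2(374.9) = 109.1
  D: 0 + 1(374.9) − 1(235.8) = 139.1
  B: 0 + 2(235.8) = 471.5

139 mol/min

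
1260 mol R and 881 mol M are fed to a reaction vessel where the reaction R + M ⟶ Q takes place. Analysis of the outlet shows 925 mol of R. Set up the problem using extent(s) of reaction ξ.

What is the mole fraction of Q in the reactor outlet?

For R: n = n₀ − 1ξ → 925 = 1260 − 1ξ, giving ξ = 335 mol.
Outlet amounts (n = n₀ + ν ξ):
  R: 1260 − 1(335) = 925
  M: 881 − 1(335) = 546
  Q: 0 + 1(335) = 335
Total out = 1806 mol; y_Q = 335 / 1806 = 0.1855.

0.185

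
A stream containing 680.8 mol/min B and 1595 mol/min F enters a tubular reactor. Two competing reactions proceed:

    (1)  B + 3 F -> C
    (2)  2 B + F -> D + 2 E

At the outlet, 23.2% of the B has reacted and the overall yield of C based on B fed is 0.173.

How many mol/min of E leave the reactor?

Yield of C: 1ξ₁ / 680.8 = 0.173 → ξ₁ = 117.8 mol/min.
Conversion of B: 1ξ₁ + 2ξ₂ = 0.232 × 680.8 = 157.9 → ξ₂ = 20.08 mol/min.
Outlet amounts (n = n₀ + Σ ν·ξ):
  B: 680.8 − 1(117.8) − 2(20.08) = 522.9
  F: 1595 − 3(117.8) − 1(20.08) = 1222
  C: 0 + 1(117.8) = 117.8
  D: 0 + 1(20.08) = 20.08
  E: 0 + 2(20.08) = 40.17

40.2 mol/min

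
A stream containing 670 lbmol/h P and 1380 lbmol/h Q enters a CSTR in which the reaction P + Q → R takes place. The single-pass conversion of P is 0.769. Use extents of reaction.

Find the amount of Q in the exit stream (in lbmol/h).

P reacted = 0.769 × 670 = 515.2 lbmol/h; ν_P = −1, so ξ = 515.2/1 = 515.2 lbmol/h.
Outlet amounts (n = n₀ + ν ξ):
  P: 670 − 1(515.2) = 154.8
  Q: 1380 − 1(515.2) = 864.8
  R: 0 + 1(515.2) = 515.2

865 lbmol/h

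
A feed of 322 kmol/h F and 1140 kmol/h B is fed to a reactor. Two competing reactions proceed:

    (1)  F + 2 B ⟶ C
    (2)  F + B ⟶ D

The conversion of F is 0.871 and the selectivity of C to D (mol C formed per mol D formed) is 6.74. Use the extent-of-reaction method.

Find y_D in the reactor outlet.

Conversion of F: F consumed = 0.871 × 322 = 280.5 kmol/h = 1ξ₁ + 1ξ₂.
Selectivity: 1ξ₁ / (1ξ₂) = 6.74 → ξ₁ = 6.74 ξ₂.
Substitute: (1·6.74 + 1) ξ₂ = 280.5 → ξ₂ = 36.24 kmol/h, ξ₁ = 244.2 kmol/h.
Outlet amounts (n = n₀ + Σ ν·ξ):
  F: 322 − 1(244.2) − 1(36.24) = 41.54
  B: 1140 − 2(244.2) − 1(36.24) = 615.3
  C: 0 + 1(244.2) = 244.2
  D: 0 + 1(36.24) = 36.24
Total out = 937.3 kmol/h; y_D = 36.24 / 937.3 = 0.03866.

0.0387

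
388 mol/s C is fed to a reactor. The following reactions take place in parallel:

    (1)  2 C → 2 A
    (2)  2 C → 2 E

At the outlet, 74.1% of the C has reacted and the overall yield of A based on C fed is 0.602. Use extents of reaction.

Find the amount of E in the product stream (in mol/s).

53.9 mol/s

Yield of A: 2ξ₁ / 388 = 0.602 → ξ₁ = 116.8 mol/s.
Conversion of C: 2ξ₁ + 2ξ₂ = 0.741 × 388 = 287.5 → ξ₂ = 26.97 mol/s.
Outlet amounts (n = n₀ + Σ ν·ξ):
  C: 388 − 2(116.8) − 2(26.97) = 100.5
  A: 0 + 2(116.8) = 233.6
  E: 0 + 2(26.97) = 53.93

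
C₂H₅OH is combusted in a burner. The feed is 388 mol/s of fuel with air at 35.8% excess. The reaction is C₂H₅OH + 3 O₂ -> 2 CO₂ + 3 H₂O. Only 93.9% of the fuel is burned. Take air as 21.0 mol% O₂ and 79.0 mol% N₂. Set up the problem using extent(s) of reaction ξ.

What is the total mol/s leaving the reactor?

Stoichiometric O₂ = 3 × 388 = 1164 mol/s; O₂ fed = 1164 × 1.358 = 1581 mol/s.
N₂ fed = 1581 × 79/21 = 5946 mol/s.
Fuel reacted = 0.939 × 388 → ξ = 364.3 mol/s.
Outlet (n = n₀ + ν ξ):
  C₂H₅OH: 388 − 1(364.3) = 23.67
  O₂: 1581 − 3(364.3) = 487.7
  N₂: 5946 (inert)
  CO₂: 0 + 2(364.3) = 728.7
  H₂O: 0 + 3(364.3) = 1093
Total out = 23.67 + 487.7 + 5946 + 728.7 + 1093 = 8280 mol/s.

8280 mol/s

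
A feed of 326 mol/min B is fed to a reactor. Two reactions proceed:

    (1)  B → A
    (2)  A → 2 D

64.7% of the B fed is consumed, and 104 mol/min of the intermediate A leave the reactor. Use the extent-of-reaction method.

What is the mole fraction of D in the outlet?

0.494

Conversion of B: B consumed = 1ξ₁ = 0.647 × 326 → ξ₁ = 210.9 mol/min.
A balance: n_A = 0 + 1ξ₁ − 1ξ₂ = 104 → ξ₂ = (1·210.9 − 104)/1 = 106.9 mol/min.
Outlet amounts (n = n₀ + Σ ν·ξ):
  B: 326 − 1(210.9) = 115.1
  A: 0 + 1(210.9) − 1(106.9) = 104
  D: 0 + 2(106.9) = 213.8
Total out = 432.9 mol/min; y_D = 213.8 / 432.9 = 0.494.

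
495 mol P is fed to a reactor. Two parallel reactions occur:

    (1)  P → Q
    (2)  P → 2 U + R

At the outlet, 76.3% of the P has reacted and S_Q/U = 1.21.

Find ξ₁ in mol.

ξ₁ = 267 mol

Conversion of P: P consumed = 0.763 × 495 = 377.7 mol = 1ξ₁ + 1ξ₂.
Selectivity: 1ξ₁ / (2ξ₂) = 1.21 → ξ₁ = 2.42 ξ₂.
Substitute: (1·2.42 + 1) ξ₂ = 377.7 → ξ₂ = 110.4 mol, ξ₁ = 267.3 mol.
Outlet amounts (n = n₀ + Σ ν·ξ):
  P: 495 − 1(267.3) − 1(110.4) = 117.3
  Q: 0 + 1(267.3) = 267.3
  U: 0 + 2(110.4) = 220.9
  R: 0 + 1(110.4) = 110.4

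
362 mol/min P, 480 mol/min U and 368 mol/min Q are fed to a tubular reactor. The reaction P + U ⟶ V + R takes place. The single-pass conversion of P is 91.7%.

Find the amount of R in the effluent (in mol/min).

P reacted = 0.917 × 362 = 332 mol/min; ν_P = −1, so ξ = 332/1 = 332 mol/min.
Outlet amounts (n = n₀ + ν ξ):
  P: 362 − 1(332) = 30.05
  U: 480 − 1(332) = 148
  V: 0 + 1(332) = 332
  R: 0 + 1(332) = 332
  Q: 368 (inert)

332 mol/min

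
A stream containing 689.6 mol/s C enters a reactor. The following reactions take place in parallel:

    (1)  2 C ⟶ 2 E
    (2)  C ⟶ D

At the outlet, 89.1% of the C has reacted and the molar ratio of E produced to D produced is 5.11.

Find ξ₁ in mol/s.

Conversion of C: C consumed = 0.891 × 689.6 = 614.4 mol/s = 2ξ₁ + 1ξ₂.
Selectivity: 2ξ₁ / (1ξ₂) = 5.11 → ξ₁ = 2.555 ξ₂.
Substitute: (2·2.555 + 1) ξ₂ = 614.4 → ξ₂ = 100.6 mol/s, ξ₁ = 256.9 mol/s.
Outlet amounts (n = n₀ + Σ ν·ξ):
  C: 689.6 − 2(256.9) − 1(100.6) = 75.17
  E: 0 + 2(256.9) = 513.9
  D: 0 + 1(100.6) = 100.6

ξ₁ = 257 mol/s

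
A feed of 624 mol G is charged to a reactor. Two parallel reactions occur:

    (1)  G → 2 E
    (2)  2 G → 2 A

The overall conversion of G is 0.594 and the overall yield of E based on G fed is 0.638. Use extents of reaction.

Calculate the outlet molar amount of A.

172 mol

Yield of E: 2ξ₁ / 624 = 0.638 → ξ₁ = 199.1 mol.
Conversion of G: 1ξ₁ + 2ξ₂ = 0.594 × 624 = 370.7 → ξ₂ = 85.8 mol.
Outlet amounts (n = n₀ + Σ ν·ξ):
  G: 624 − 1(199.1) − 2(85.8) = 253.3
  E: 0 + 2(199.1) = 398.1
  A: 0 + 2(85.8) = 171.6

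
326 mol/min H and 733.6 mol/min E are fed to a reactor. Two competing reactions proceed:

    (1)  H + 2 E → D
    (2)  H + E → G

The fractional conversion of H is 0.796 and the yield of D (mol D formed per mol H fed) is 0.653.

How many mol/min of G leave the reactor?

Yield of D: 1ξ₁ / 326 = 0.653 → ξ₁ = 212.9 mol/min.
Conversion of H: 1ξ₁ + 1ξ₂ = 0.796 × 326 = 259.5 → ξ₂ = 46.62 mol/min.
Outlet amounts (n = n₀ + Σ ν·ξ):
  H: 326 − 1(212.9) − 1(46.62) = 66.5
  E: 733.6 − 2(212.9) − 1(46.62) = 261.2
  D: 0 + 1(212.9) = 212.9
  G: 0 + 1(46.62) = 46.62

46.6 mol/min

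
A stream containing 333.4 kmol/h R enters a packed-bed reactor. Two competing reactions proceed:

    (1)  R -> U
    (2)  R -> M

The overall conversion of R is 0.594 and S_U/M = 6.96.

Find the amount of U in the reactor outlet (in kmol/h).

173 kmol/h

Conversion of R: R consumed = 0.594 × 333.4 = 198 kmol/h = 1ξ₁ + 1ξ₂.
Selectivity: 1ξ₁ / (1ξ₂) = 6.96 → ξ₁ = 6.96 ξ₂.
Substitute: (1·6.96 + 1) ξ₂ = 198 → ξ₂ = 24.88 kmol/h, ξ₁ = 173.2 kmol/h.
Outlet amounts (n = n₀ + Σ ν·ξ):
  R: 333.4 − 1(173.2) − 1(24.88) = 135.4
  U: 0 + 1(173.2) = 173.2
  M: 0 + 1(24.88) = 24.88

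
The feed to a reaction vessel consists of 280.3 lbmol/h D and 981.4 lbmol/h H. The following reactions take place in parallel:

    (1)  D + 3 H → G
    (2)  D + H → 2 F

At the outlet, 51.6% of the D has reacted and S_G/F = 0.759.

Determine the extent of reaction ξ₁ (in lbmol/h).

ξ₁ = 87.2 lbmol/h

Conversion of D: D consumed = 0.516 × 280.3 = 144.6 lbmol/h = 1ξ₁ + 1ξ₂.
Selectivity: 1ξ₁ / (2ξ₂) = 0.759 → ξ₁ = 1.518 ξ₂.
Substitute: (1·1.518 + 1) ξ₂ = 144.6 → ξ₂ = 57.44 lbmol/h, ξ₁ = 87.19 lbmol/h.
Outlet amounts (n = n₀ + Σ ν·ξ):
  D: 280.3 − 1(87.19) − 1(57.44) = 135.7
  H: 981.4 − 3(87.19) − 1(57.44) = 662.4
  G: 0 + 1(87.19) = 87.19
  F: 0 + 2(57.44) = 114.9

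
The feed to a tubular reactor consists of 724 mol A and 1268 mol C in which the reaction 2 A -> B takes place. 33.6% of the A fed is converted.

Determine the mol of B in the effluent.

122 mol

A reacted = 0.336 × 724 = 243.3 mol; ν_A = −2, so ξ = 243.3/2 = 121.6 mol.
Outlet amounts (n = n₀ + ν ξ):
  A: 724 − 2(121.6) = 480.7
  B: 0 + 1(121.6) = 121.6
  C: 1268 (inert)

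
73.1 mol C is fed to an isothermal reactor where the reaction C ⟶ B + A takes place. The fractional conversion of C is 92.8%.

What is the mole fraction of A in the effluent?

0.481

C reacted = 0.928 × 73.1 = 67.84 mol; ν_C = −1, so ξ = 67.84/1 = 67.84 mol.
Outlet amounts (n = n₀ + ν ξ):
  C: 73.1 − 1(67.84) = 5.263
  B: 0 + 1(67.84) = 67.84
  A: 0 + 1(67.84) = 67.84
Total out = 140.9 mol; y_A = 67.84 / 140.9 = 0.4813.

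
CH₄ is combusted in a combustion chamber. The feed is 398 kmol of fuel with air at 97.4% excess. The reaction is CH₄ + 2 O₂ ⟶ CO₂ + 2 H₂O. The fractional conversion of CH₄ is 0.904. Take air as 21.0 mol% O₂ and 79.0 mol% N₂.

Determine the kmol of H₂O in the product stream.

Stoichiometric O₂ = 2 × 398 = 796 kmol; O₂ fed = 796 × 1.974 = 1571 kmol.
N₂ fed = 1571 × 79/21 = 5911 kmol.
Fuel reacted = 0.904 × 398 → ξ = 359.8 kmol.
Outlet (n = n₀ + ν ξ):
  CH₄: 398 − 1(359.8) = 38.21
  O₂: 1571 − 2(359.8) = 851.7
  N₂: 5911 (inert)
  CO₂: 0 + 1(359.8) = 359.8
  H₂O: 0 + 2(359.8) = 719.6

720 kmol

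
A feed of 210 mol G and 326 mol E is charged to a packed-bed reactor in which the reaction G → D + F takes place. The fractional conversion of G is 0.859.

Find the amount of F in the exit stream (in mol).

G reacted = 0.859 × 210 = 180.4 mol; ν_G = −1, so ξ = 180.4/1 = 180.4 mol.
Outlet amounts (n = n₀ + ν ξ):
  G: 210 − 1(180.4) = 29.61
  D: 0 + 1(180.4) = 180.4
  F: 0 + 1(180.4) = 180.4
  E: 326 (inert)

180 mol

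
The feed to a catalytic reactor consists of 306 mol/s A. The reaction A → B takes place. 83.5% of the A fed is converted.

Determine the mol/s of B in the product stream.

A reacted = 0.835 × 306 = 255.5 mol/s; ν_A = −1, so ξ = 255.5/1 = 255.5 mol/s.
Outlet amounts (n = n₀ + ν ξ):
  A: 306 − 1(255.5) = 50.49
  B: 0 + 1(255.5) = 255.5

256 mol/s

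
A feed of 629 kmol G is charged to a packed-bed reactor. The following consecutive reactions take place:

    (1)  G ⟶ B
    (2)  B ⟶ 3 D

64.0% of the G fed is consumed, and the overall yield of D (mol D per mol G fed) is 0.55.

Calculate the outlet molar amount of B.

287 kmol

Conversion of G: G consumed = 1ξ₁ = 0.64 × 629 → ξ₁ = 402.6 kmol.
Yield of D: 3ξ₂ / 629 = 0.55 → ξ₂ = 115.3 kmol.
Outlet amounts (n = n₀ + Σ ν·ξ):
  G: 629 − 1(402.6) = 226.4
  B: 0 + 1(402.6) − 1(115.3) = 287.2
  D: 0 + 3(115.3) = 346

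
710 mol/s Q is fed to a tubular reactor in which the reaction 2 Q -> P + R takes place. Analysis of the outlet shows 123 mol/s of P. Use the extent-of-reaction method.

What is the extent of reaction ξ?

For P: n = n₀ + 1ξ → 123 = 0 + 1ξ, giving ξ = 123 mol/s.
Outlet amounts (n = n₀ + ν ξ):
  Q: 710 − 2(123) = 464
  P: 0 + 1(123) = 123
  R: 0 + 1(123) = 123

ξ = 123 mol/s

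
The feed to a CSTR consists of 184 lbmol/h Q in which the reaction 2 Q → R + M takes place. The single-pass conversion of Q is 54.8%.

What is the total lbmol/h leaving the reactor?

184 lbmol/h

Q reacted = 0.548 × 184 = 100.8 lbmol/h; ν_Q = −2, so ξ = 100.8/2 = 50.42 lbmol/h.
Outlet amounts (n = n₀ + ν ξ):
  Q: 184 − 2(50.42) = 83.17
  R: 0 + 1(50.42) = 50.42
  M: 0 + 1(50.42) = 50.42
Total out = 83.17 + 50.42 + 50.42 = 184 lbmol/h.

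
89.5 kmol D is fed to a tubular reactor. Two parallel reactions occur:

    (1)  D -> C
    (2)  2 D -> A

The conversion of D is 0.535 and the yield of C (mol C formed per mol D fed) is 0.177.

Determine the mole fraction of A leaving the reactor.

0.218

Yield of C: 1ξ₁ / 89.5 = 0.177 → ξ₁ = 15.84 kmol.
Conversion of D: 1ξ₁ + 2ξ₂ = 0.535 × 89.5 = 47.88 → ξ₂ = 16.02 kmol.
Outlet amounts (n = n₀ + Σ ν·ξ):
  D: 89.5 − 1(15.84) − 2(16.02) = 41.62
  C: 0 + 1(15.84) = 15.84
  A: 0 + 1(16.02) = 16.02
Total out = 73.48 kmol; y_A = 16.02 / 73.48 = 0.218.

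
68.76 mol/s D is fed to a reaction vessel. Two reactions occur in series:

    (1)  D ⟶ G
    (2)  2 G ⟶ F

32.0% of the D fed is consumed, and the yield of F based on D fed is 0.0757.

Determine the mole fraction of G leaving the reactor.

0.182

Conversion of D: D consumed = 1ξ₁ = 0.32 × 68.76 → ξ₁ = 22 mol/s.
Yield of F: 1ξ₂ / 68.76 = 0.0757 → ξ₂ = 5.205 mol/s.
Outlet amounts (n = n₀ + Σ ν·ξ):
  D: 68.76 − 1(22) = 46.76
  G: 0 + 1(22) − 2(5.205) = 11.59
  F: 0 + 1(5.205) = 5.205
Total out = 63.55 mol/s; y_G = 11.59 / 63.55 = 0.1824.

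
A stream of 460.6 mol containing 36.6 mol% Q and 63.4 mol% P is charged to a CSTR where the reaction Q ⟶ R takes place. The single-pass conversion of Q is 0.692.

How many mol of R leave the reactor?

Q reacted = 0.692 × 168.6 = 116.7 mol; ν_Q = −1, so ξ = 116.7/1 = 116.7 mol.
Outlet amounts (n = n₀ + ν ξ):
  Q: 168.6 − 1(116.7) = 51.92
  R: 0 + 1(116.7) = 116.7
  P: 292 (inert)

117 mol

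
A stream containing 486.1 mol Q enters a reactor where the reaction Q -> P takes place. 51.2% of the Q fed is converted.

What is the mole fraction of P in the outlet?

0.512

Q reacted = 0.512 × 486.1 = 248.9 mol; ν_Q = −1, so ξ = 248.9/1 = 248.9 mol.
Outlet amounts (n = n₀ + ν ξ):
  Q: 486.1 − 1(248.9) = 237.2
  P: 0 + 1(248.9) = 248.9
Total out = 486.1 mol; y_P = 248.9 / 486.1 = 0.512.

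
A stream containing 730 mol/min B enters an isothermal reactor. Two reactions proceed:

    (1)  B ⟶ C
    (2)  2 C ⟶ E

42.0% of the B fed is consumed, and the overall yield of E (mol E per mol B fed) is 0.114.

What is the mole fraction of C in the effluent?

Conversion of B: B consumed = 1ξ₁ = 0.42 × 730 → ξ₁ = 306.6 mol/min.
Yield of E: 1ξ₂ / 730 = 0.114 → ξ₂ = 83.22 mol/min.
Outlet amounts (n = n₀ + Σ ν·ξ):
  B: 730 − 1(306.6) = 423.4
  C: 0 + 1(306.6) − 2(83.22) = 140.2
  E: 0 + 1(83.22) = 83.22
Total out = 646.8 mol/min; y_C = 140.2 / 646.8 = 0.2167.

0.217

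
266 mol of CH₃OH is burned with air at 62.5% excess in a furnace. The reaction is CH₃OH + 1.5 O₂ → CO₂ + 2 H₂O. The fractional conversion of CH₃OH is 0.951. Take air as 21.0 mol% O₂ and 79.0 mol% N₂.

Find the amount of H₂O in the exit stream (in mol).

Stoichiometric O₂ = 1.5 × 266 = 399 mol; O₂ fed = 399 × 1.625 = 648.4 mol.
N₂ fed = 648.4 × 79/21 = 2439 mol.
Fuel reacted = 0.951 × 266 → ξ = 253 mol.
Outlet (n = n₀ + ν ξ):
  CH₃OH: 266 − 1(253) = 13.03
  O₂: 648.4 − 1.5(253) = 268.9
  N₂: 2439 (inert)
  CO₂: 0 + 1(253) = 253
  H₂O: 0 + 2(253) = 505.9

506 mol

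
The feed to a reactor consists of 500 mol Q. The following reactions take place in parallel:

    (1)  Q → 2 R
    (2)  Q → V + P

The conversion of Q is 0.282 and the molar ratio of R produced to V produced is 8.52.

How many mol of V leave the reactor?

Conversion of Q: Q consumed = 0.282 × 500 = 141 mol = 1ξ₁ + 1ξ₂.
Selectivity: 2ξ₁ / (1ξ₂) = 8.52 → ξ₁ = 4.26 ξ₂.
Substitute: (1·4.26 + 1) ξ₂ = 141 → ξ₂ = 26.81 mol, ξ₁ = 114.2 mol.
Outlet amounts (n = n₀ + Σ ν·ξ):
  Q: 500 − 1(114.2) − 1(26.81) = 359
  R: 0 + 2(114.2) = 228.4
  V: 0 + 1(26.81) = 26.81
  P: 0 + 1(26.81) = 26.81

26.8 mol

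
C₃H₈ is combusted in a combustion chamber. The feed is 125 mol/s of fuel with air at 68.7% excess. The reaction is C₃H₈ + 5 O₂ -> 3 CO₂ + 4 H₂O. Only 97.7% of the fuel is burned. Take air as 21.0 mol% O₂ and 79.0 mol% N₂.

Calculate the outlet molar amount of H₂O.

Stoichiometric O₂ = 5 × 125 = 625 mol/s; O₂ fed = 625 × 1.687 = 1054 mol/s.
N₂ fed = 1054 × 79/21 = 3966 mol/s.
Fuel reacted = 0.977 × 125 → ξ = 122.1 mol/s.
Outlet (n = n₀ + ν ξ):
  C₃H₈: 125 − 1(122.1) = 2.875
  O₂: 1054 − 5(122.1) = 443.8
  N₂: 3966 (inert)
  CO₂: 0 + 3(122.1) = 366.4
  H₂O: 0 + 4(122.1) = 488.5

488 mol/s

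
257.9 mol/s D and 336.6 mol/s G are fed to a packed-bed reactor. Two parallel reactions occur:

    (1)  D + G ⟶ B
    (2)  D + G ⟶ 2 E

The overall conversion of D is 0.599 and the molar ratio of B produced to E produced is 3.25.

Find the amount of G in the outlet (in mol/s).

182 mol/s

Conversion of D: D consumed = 0.599 × 257.9 = 154.5 mol/s = 1ξ₁ + 1ξ₂.
Selectivity: 1ξ₁ / (2ξ₂) = 3.25 → ξ₁ = 6.5 ξ₂.
Substitute: (1·6.5 + 1) ξ₂ = 154.5 → ξ₂ = 20.6 mol/s, ξ₁ = 133.9 mol/s.
Outlet amounts (n = n₀ + Σ ν·ξ):
  D: 257.9 − 1(133.9) − 1(20.6) = 103.4
  G: 336.6 − 1(133.9) − 1(20.6) = 182.1
  B: 0 + 1(133.9) = 133.9
  E: 0 + 2(20.6) = 41.2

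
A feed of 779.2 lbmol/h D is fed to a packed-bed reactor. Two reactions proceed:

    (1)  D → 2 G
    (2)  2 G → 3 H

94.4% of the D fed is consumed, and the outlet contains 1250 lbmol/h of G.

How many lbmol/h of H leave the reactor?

332 lbmol/h

Conversion of D: D consumed = 1ξ₁ = 0.944 × 779.2 → ξ₁ = 735.6 lbmol/h.
G balance: n_G = 0 + 2ξ₁ − 2ξ₂ = 1250 → ξ₂ = (2·735.6 − 1250)/2 = 110.6 lbmol/h.
Outlet amounts (n = n₀ + Σ ν·ξ):
  D: 779.2 − 1(735.6) = 43.64
  G: 0 + 2(735.6) − 2(110.6) = 1250
  H: 0 + 3(110.6) = 331.7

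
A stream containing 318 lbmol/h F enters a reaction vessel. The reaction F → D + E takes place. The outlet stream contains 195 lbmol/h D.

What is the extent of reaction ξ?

ξ = 195 lbmol/h

For D: n = n₀ + 1ξ → 195 = 0 + 1ξ, giving ξ = 195 lbmol/h.
Outlet amounts (n = n₀ + ν ξ):
  F: 318 − 1(195) = 123
  D: 0 + 1(195) = 195
  E: 0 + 1(195) = 195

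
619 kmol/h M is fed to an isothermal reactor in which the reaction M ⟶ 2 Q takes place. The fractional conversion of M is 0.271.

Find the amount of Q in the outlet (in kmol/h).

M reacted = 0.271 × 619 = 167.7 kmol/h; ν_M = −1, so ξ = 167.7/1 = 167.7 kmol/h.
Outlet amounts (n = n₀ + ν ξ):
  M: 619 − 1(167.7) = 451.3
  Q: 0 + 2(167.7) = 335.5

335 kmol/h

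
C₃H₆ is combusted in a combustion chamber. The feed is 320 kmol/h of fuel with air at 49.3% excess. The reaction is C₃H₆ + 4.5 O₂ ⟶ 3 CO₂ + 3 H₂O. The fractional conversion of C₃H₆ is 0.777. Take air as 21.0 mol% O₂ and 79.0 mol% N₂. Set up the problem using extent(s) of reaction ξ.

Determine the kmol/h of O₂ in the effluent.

1030 kmol/h

Stoichiometric O₂ = 4.5 × 320 = 1440 kmol/h; O₂ fed = 1440 × 1.493 = 2150 kmol/h.
N₂ fed = 2150 × 79/21 = 8088 kmol/h.
Fuel reacted = 0.777 × 320 → ξ = 248.6 kmol/h.
Outlet (n = n₀ + ν ξ):
  C₃H₆: 320 − 1(248.6) = 71.36
  O₂: 2150 − 4.5(248.6) = 1031
  N₂: 8088 (inert)
  CO₂: 0 + 3(248.6) = 745.9
  H₂O: 0 + 3(248.6) = 745.9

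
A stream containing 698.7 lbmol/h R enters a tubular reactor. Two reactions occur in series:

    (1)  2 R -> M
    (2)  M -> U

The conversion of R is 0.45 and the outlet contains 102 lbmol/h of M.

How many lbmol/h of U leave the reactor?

Conversion of R: R consumed = 2ξ₁ = 0.45 × 698.7 → ξ₁ = 157.2 lbmol/h.
M balance: n_M = 0 + 1ξ₁ − 1ξ₂ = 102 → ξ₂ = (1·157.2 − 102)/1 = 55.21 lbmol/h.
Outlet amounts (n = n₀ + Σ ν·ξ):
  R: 698.7 − 2(157.2) = 384.3
  M: 0 + 1(157.2) − 1(55.21) = 102
  U: 0 + 1(55.21) = 55.21

55.2 lbmol/h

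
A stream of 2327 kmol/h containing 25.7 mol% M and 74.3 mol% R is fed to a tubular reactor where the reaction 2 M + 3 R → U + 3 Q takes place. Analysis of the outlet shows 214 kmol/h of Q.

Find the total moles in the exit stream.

For Q: n = n₀ + 3ξ → 214 = 0 + 3ξ, giving ξ = 71.33 kmol/h.
Outlet amounts (n = n₀ + ν ξ):
  M: 598 − 2(71.33) = 455.4
  R: 1729 − 3(71.33) = 1515
  U: 0 + 1(71.33) = 71.33
  Q: 0 + 3(71.33) = 214
Total out = 455.4 + 1515 + 71.33 + 214 = 2256 kmol/h.

2260 kmol/h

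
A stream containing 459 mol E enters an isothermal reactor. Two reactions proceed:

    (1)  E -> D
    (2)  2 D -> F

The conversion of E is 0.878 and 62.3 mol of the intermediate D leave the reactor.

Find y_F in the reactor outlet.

0.59

Conversion of E: E consumed = 1ξ₁ = 0.878 × 459 → ξ₁ = 403 mol.
D balance: n_D = 0 + 1ξ₁ − 2ξ₂ = 62.3 → ξ₂ = (1·403 − 62.3)/2 = 170.4 mol.
Outlet amounts (n = n₀ + Σ ν·ξ):
  E: 459 − 1(403) = 56
  D: 0 + 1(403) − 2(170.4) = 62.3
  F: 0 + 1(170.4) = 170.4
Total out = 288.6 mol; y_F = 170.4 / 288.6 = 0.5902.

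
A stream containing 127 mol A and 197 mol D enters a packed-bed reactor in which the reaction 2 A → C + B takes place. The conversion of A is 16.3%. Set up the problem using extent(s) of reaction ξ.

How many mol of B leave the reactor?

A reacted = 0.163 × 127 = 20.7 mol; ν_A = −2, so ξ = 20.7/2 = 10.35 mol.
Outlet amounts (n = n₀ + ν ξ):
  A: 127 − 2(10.35) = 106.3
  C: 0 + 1(10.35) = 10.35
  B: 0 + 1(10.35) = 10.35
  D: 197 (inert)

10.4 mol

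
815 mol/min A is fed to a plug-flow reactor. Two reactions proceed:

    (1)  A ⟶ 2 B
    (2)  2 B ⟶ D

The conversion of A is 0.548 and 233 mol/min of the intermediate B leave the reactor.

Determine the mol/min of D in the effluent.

330 mol/min

Conversion of A: A consumed = 1ξ₁ = 0.548 × 815 → ξ₁ = 446.6 mol/min.
B balance: n_B = 0 + 2ξ₁ − 2ξ₂ = 233 → ξ₂ = (2·446.6 − 233)/2 = 330.1 mol/min.
Outlet amounts (n = n₀ + Σ ν·ξ):
  A: 815 − 1(446.6) = 368.4
  B: 0 + 2(446.6) − 2(330.1) = 233
  D: 0 + 1(330.1) = 330.1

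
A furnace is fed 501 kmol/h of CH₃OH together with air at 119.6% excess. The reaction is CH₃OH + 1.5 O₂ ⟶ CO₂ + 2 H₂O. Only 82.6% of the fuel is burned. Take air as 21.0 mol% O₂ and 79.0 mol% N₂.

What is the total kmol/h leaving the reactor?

8570 kmol/h

Stoichiometric O₂ = 1.5 × 501 = 751.5 kmol/h; O₂ fed = 751.5 × 2.196 = 1650 kmol/h.
N₂ fed = 1650 × 79/21 = 6208 kmol/h.
Fuel reacted = 0.826 × 501 → ξ = 413.8 kmol/h.
Outlet (n = n₀ + ν ξ):
  CH₃OH: 501 − 1(413.8) = 87.17
  O₂: 1650 − 1.5(413.8) = 1030
  N₂: 6208 (inert)
  CO₂: 0 + 1(413.8) = 413.8
  H₂O: 0 + 2(413.8) = 827.7
Total out = 87.17 + 1030 + 6208 + 413.8 + 827.7 = 8566 kmol/h.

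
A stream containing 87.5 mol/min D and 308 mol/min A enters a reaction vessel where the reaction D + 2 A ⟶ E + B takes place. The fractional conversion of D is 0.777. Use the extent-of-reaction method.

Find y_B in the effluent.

D reacted = 0.777 × 87.5 = 67.99 mol/min; ν_D = −1, so ξ = 67.99/1 = 67.99 mol/min.
Outlet amounts (n = n₀ + ν ξ):
  D: 87.5 − 1(67.99) = 19.51
  A: 308 − 2(67.99) = 172
  E: 0 + 1(67.99) = 67.99
  B: 0 + 1(67.99) = 67.99
Total out = 327.5 mol/min; y_B = 67.99 / 327.5 = 0.2076.

0.208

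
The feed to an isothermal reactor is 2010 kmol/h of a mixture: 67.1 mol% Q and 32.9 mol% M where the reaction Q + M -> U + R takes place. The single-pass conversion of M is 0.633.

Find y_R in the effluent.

0.208

M reacted = 0.633 × 661.3 = 418.6 kmol/h; ν_M = −1, so ξ = 418.6/1 = 418.6 kmol/h.
Outlet amounts (n = n₀ + ν ξ):
  Q: 1349 − 1(418.6) = 930.1
  M: 661.3 − 1(418.6) = 242.7
  U: 0 + 1(418.6) = 418.6
  R: 0 + 1(418.6) = 418.6
Total out = 2010 kmol/h; y_R = 418.6 / 2010 = 0.2083.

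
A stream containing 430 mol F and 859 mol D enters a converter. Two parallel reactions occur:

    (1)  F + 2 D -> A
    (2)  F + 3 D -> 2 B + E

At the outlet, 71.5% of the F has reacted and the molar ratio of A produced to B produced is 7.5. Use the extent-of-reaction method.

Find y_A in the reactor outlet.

Conversion of F: F consumed = 0.715 × 430 = 307.4 mol = 1ξ₁ + 1ξ₂.
Selectivity: 1ξ₁ / (2ξ₂) = 7.5 → ξ₁ = 15 ξ₂.
Substitute: (1·15 + 1) ξ₂ = 307.4 → ξ₂ = 19.22 mol, ξ₁ = 288.2 mol.
Outlet amounts (n = n₀ + Σ ν·ξ):
  F: 430 − 1(288.2) − 1(19.22) = 122.6
  D: 859 − 2(288.2) − 3(19.22) = 224.9
  A: 0 + 1(288.2) = 288.2
  B: 0 + 2(19.22) = 38.43
  E: 0 + 1(19.22) = 19.22
Total out = 693.3 mol; y_A = 288.2 / 693.3 = 0.4157.

0.416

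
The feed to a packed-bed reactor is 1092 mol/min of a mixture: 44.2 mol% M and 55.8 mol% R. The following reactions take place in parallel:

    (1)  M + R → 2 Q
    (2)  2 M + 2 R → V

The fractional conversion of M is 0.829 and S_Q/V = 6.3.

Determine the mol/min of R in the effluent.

209 mol/min

Conversion of M: M consumed = 0.829 × 482.7 = 400.1 mol/min = 1ξ₁ + 2ξ₂.
Selectivity: 2ξ₁ / (1ξ₂) = 6.3 → ξ₁ = 3.15 ξ₂.
Substitute: (1·3.15 + 2) ξ₂ = 400.1 → ξ₂ = 77.69 mol/min, ξ₁ = 244.7 mol/min.
Outlet amounts (n = n₀ + Σ ν·ξ):
  M: 482.7 − 1(244.7) − 2(77.69) = 82.54
  R: 609.3 − 1(244.7) − 2(77.69) = 209.2
  Q: 0 + 2(244.7) = 489.5
  V: 0 + 1(77.69) = 77.69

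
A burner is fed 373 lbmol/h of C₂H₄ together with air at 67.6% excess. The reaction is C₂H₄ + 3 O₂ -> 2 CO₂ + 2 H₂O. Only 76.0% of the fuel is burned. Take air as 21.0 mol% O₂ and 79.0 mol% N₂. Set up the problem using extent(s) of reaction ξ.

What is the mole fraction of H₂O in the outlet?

Stoichiometric O₂ = 3 × 373 = 1119 lbmol/h; O₂ fed = 1119 × 1.676 = 1875 lbmol/h.
N₂ fed = 1875 × 79/21 = 7055 lbmol/h.
Fuel reacted = 0.76 × 373 → ξ = 283.5 lbmol/h.
Outlet (n = n₀ + ν ξ):
  C₂H₄: 373 − 1(283.5) = 89.52
  O₂: 1875 − 3(283.5) = 1025
  N₂: 7055 (inert)
  CO₂: 0 + 2(283.5) = 567
  H₂O: 0 + 2(283.5) = 567
Total out = 9304 lbmol/h; y_H₂O = 567 / 9304 = 0.06094.

0.0609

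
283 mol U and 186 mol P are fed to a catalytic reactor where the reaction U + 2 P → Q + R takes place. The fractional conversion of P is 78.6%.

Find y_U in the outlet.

0.53

P reacted = 0.786 × 186 = 146.2 mol; ν_P = −2, so ξ = 146.2/2 = 73.1 mol.
Outlet amounts (n = n₀ + ν ξ):
  U: 283 − 1(73.1) = 209.9
  P: 186 − 2(73.1) = 39.8
  Q: 0 + 1(73.1) = 73.1
  R: 0 + 1(73.1) = 73.1
Total out = 395.9 mol; y_U = 209.9 / 395.9 = 0.5302.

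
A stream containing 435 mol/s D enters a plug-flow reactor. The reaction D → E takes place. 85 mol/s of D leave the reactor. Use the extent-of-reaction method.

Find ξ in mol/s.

For D: n = n₀ − 1ξ → 85 = 435 − 1ξ, giving ξ = 350 mol/s.
Outlet amounts (n = n₀ + ν ξ):
  D: 435 − 1(350) = 85
  E: 0 + 1(350) = 350

ξ = 350 mol/s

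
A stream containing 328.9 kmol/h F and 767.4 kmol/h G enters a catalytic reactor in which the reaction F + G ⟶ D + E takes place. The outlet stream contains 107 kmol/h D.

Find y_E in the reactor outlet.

0.0976

For D: n = n₀ + 1ξ → 107 = 0 + 1ξ, giving ξ = 107 kmol/h.
Outlet amounts (n = n₀ + ν ξ):
  F: 328.9 − 1(107) = 221.9
  G: 767.4 − 1(107) = 660.4
  D: 0 + 1(107) = 107
  E: 0 + 1(107) = 107
Total out = 1096 kmol/h; y_E = 107 / 1096 = 0.0976.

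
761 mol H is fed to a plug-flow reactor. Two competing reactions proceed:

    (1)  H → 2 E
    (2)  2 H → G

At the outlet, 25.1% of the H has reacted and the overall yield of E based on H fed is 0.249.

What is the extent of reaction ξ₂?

ξ₂ = 48.1 mol

Yield of E: 2ξ₁ / 761 = 0.249 → ξ₁ = 94.74 mol.
Conversion of H: 1ξ₁ + 2ξ₂ = 0.251 × 761 = 191 → ξ₂ = 48.13 mol.
Outlet amounts (n = n₀ + Σ ν·ξ):
  H: 761 − 1(94.74) − 2(48.13) = 570
  E: 0 + 2(94.74) = 189.5
  G: 0 + 1(48.13) = 48.13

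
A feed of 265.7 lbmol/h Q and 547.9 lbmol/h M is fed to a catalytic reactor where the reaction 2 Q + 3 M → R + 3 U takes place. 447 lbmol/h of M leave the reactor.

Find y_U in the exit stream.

For M: n = n₀ − 3ξ → 447 = 547.9 − 3ξ, giving ξ = 33.63 lbmol/h.
Outlet amounts (n = n₀ + ν ξ):
  Q: 265.7 − 2(33.63) = 198.4
  M: 547.9 − 3(33.63) = 447
  R: 0 + 1(33.63) = 33.63
  U: 0 + 3(33.63) = 100.9
Total out = 780 lbmol/h; y_U = 100.9 / 780 = 0.1294.

0.129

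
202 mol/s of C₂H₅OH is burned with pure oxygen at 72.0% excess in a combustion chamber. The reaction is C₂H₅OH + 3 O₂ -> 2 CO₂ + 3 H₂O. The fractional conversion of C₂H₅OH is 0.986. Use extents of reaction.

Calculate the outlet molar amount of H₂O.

Stoichiometric O₂ = 3 × 202 = 606 mol/s; O₂ fed = 606 × 1.720 = 1042 mol/s.
Fuel reacted = 0.986 × 202 → ξ = 199.2 mol/s.
Outlet (n = n₀ + ν ξ):
  C₂H₅OH: 202 − 1(199.2) = 2.828
  O₂: 1042 − 3(199.2) = 444.8
  CO₂: 0 + 2(199.2) = 398.3
  H₂O: 0 + 3(199.2) = 597.5

598 mol/s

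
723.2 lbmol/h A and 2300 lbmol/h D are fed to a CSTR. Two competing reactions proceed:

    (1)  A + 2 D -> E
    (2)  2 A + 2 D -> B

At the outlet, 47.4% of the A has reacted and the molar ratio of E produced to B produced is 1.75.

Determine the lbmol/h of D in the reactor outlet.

Conversion of A: A consumed = 0.474 × 723.2 = 342.8 lbmol/h = 1ξ₁ + 2ξ₂.
Selectivity: 1ξ₁ / (1ξ₂) = 1.75 → ξ₁ = 1.75 ξ₂.
Substitute: (1·1.75 + 2) ξ₂ = 342.8 → ξ₂ = 91.41 lbmol/h, ξ₁ = 160 lbmol/h.
Outlet amounts (n = n₀ + Σ ν·ξ):
  A: 723.2 − 1(160) − 2(91.41) = 380.4
  D: 2300 − 2(160) − 2(91.41) = 1797
  E: 0 + 1(160) = 160
  B: 0 + 1(91.41) = 91.41

1800 lbmol/h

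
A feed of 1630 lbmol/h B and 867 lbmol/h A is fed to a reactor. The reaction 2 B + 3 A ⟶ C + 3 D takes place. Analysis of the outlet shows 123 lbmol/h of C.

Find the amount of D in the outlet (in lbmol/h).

For C: n = n₀ + 1ξ → 123 = 0 + 1ξ, giving ξ = 123 lbmol/h.
Outlet amounts (n = n₀ + ν ξ):
  B: 1630 − 2(123) = 1384
  A: 867 − 3(123) = 498
  C: 0 + 1(123) = 123
  D: 0 + 3(123) = 369

369 lbmol/h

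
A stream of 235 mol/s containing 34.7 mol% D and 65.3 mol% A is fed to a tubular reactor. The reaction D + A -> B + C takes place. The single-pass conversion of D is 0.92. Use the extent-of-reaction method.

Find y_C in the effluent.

0.319

D reacted = 0.92 × 81.55 = 75.02 mol/s; ν_D = −1, so ξ = 75.02/1 = 75.02 mol/s.
Outlet amounts (n = n₀ + ν ξ):
  D: 81.55 − 1(75.02) = 6.524
  A: 153.5 − 1(75.02) = 78.43
  B: 0 + 1(75.02) = 75.02
  C: 0 + 1(75.02) = 75.02
Total out = 235 mol/s; y_C = 75.02 / 235 = 0.3192.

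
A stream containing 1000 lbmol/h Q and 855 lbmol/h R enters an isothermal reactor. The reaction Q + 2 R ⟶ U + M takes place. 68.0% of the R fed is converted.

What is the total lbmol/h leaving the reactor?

1560 lbmol/h

R reacted = 0.68 × 855 = 581.4 lbmol/h; ν_R = −2, so ξ = 581.4/2 = 290.7 lbmol/h.
Outlet amounts (n = n₀ + ν ξ):
  Q: 1000 − 1(290.7) = 709.3
  R: 855 − 2(290.7) = 273.6
  U: 0 + 1(290.7) = 290.7
  M: 0 + 1(290.7) = 290.7
Total out = 709.3 + 273.6 + 290.7 + 290.7 = 1564 lbmol/h.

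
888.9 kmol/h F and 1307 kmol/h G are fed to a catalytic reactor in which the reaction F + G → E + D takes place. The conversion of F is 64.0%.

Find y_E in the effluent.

0.259

F reacted = 0.64 × 888.9 = 568.9 kmol/h; ν_F = −1, so ξ = 568.9/1 = 568.9 kmol/h.
Outlet amounts (n = n₀ + ν ξ):
  F: 888.9 − 1(568.9) = 320
  G: 1307 − 1(568.9) = 738.1
  E: 0 + 1(568.9) = 568.9
  D: 0 + 1(568.9) = 568.9
Total out = 2196 kmol/h; y_E = 568.9 / 2196 = 0.2591.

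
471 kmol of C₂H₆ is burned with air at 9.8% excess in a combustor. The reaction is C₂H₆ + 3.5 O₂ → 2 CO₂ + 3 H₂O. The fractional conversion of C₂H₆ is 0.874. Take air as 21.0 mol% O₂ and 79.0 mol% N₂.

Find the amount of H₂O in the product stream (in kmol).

Stoichiometric O₂ = 3.5 × 471 = 1648 kmol; O₂ fed = 1648 × 1.098 = 1810 kmol.
N₂ fed = 1810 × 79/21 = 6809 kmol.
Fuel reacted = 0.874 × 471 → ξ = 411.7 kmol.
Outlet (n = n₀ + ν ξ):
  C₂H₆: 471 − 1(411.7) = 59.35
  O₂: 1810 − 3.5(411.7) = 369.3
  N₂: 6809 (inert)
  CO₂: 0 + 2(411.7) = 823.3
  H₂O: 0 + 3(411.7) = 1235

1230 kmol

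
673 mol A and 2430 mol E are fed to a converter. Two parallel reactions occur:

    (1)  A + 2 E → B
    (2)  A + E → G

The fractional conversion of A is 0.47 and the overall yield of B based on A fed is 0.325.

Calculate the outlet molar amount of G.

97.6 mol

Yield of B: 1ξ₁ / 673 = 0.325 → ξ₁ = 218.7 mol.
Conversion of A: 1ξ₁ + 1ξ₂ = 0.47 × 673 = 316.3 → ξ₂ = 97.59 mol.
Outlet amounts (n = n₀ + Σ ν·ξ):
  A: 673 − 1(218.7) − 1(97.59) = 356.7
  E: 2430 − 2(218.7) − 1(97.59) = 1895
  B: 0 + 1(218.7) = 218.7
  G: 0 + 1(97.59) = 97.59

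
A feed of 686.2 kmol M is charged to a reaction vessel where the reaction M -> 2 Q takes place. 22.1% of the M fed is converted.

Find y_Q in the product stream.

0.362

M reacted = 0.221 × 686.2 = 151.7 kmol; ν_M = −1, so ξ = 151.7/1 = 151.7 kmol.
Outlet amounts (n = n₀ + ν ξ):
  M: 686.2 − 1(151.7) = 534.5
  Q: 0 + 2(151.7) = 303.3
Total out = 837.9 kmol; y_Q = 303.3 / 837.9 = 0.362.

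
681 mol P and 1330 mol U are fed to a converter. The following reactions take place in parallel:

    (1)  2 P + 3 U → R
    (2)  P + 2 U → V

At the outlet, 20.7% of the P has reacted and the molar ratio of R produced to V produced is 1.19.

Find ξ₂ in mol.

Conversion of P: P consumed = 0.207 × 681 = 141 mol = 2ξ₁ + 1ξ₂.
Selectivity: 1ξ₁ / (1ξ₂) = 1.19 → ξ₁ = 1.19 ξ₂.
Substitute: (2·1.19 + 1) ξ₂ = 141 → ξ₂ = 41.71 mol, ξ₁ = 49.63 mol.
Outlet amounts (n = n₀ + Σ ν·ξ):
  P: 681 − 2(49.63) − 1(41.71) = 540
  U: 1330 − 3(49.63) − 2(41.71) = 1098
  R: 0 + 1(49.63) = 49.63
  V: 0 + 1(41.71) = 41.71

ξ₂ = 41.7 mol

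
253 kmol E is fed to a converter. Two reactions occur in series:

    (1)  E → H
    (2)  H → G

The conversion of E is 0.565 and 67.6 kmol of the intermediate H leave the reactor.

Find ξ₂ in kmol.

Conversion of E: E consumed = 1ξ₁ = 0.565 × 253 → ξ₁ = 142.9 kmol.
H balance: n_H = 0 + 1ξ₁ − 1ξ₂ = 67.6 → ξ₂ = (1·142.9 − 67.6)/1 = 75.34 kmol.
Outlet amounts (n = n₀ + Σ ν·ξ):
  E: 253 − 1(142.9) = 110.1
  H: 0 + 1(142.9) − 1(75.34) = 67.6
  G: 0 + 1(75.34) = 75.34

ξ₂ = 75.3 kmol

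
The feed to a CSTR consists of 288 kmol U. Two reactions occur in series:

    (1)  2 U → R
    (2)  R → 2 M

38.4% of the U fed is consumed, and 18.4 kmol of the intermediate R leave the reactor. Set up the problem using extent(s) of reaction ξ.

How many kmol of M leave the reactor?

Conversion of U: U consumed = 2ξ₁ = 0.384 × 288 → ξ₁ = 55.3 kmol.
R balance: n_R = 0 + 1ξ₁ − 1ξ₂ = 18.4 → ξ₂ = (1·55.3 − 18.4)/1 = 36.9 kmol.
Outlet amounts (n = n₀ + Σ ν·ξ):
  U: 288 − 2(55.3) = 177.4
  R: 0 + 1(55.3) − 1(36.9) = 18.4
  M: 0 + 2(36.9) = 73.79

73.8 kmol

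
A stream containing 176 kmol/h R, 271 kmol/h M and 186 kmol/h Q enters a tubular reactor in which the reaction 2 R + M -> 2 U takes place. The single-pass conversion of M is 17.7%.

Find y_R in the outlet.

M reacted = 0.177 × 271 = 47.97 kmol/h; ν_M = −1, so ξ = 47.97/1 = 47.97 kmol/h.
Outlet amounts (n = n₀ + ν ξ):
  R: 176 − 2(47.97) = 80.07
  M: 271 − 1(47.97) = 223
  U: 0 + 2(47.97) = 95.93
  Q: 186 (inert)
Total out = 585 kmol/h; y_R = 80.07 / 585 = 0.1369.

0.137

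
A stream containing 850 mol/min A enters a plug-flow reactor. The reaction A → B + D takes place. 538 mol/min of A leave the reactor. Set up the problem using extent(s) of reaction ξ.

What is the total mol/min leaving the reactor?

1160 mol/min

For A: n = n₀ − 1ξ → 538 = 850 − 1ξ, giving ξ = 312 mol/min.
Outlet amounts (n = n₀ + ν ξ):
  A: 850 − 1(312) = 538
  B: 0 + 1(312) = 312
  D: 0 + 1(312) = 312
Total out = 538 + 312 + 312 = 1162 mol/min.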